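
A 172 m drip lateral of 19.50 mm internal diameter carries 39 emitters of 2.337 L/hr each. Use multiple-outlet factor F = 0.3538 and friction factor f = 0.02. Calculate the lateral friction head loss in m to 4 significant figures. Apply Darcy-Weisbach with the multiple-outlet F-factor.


Approach: apply Darcy-Weisbach with the multiple-outlet F-factor, Q = n*q/(3600*1000) m^3/s; v = Q/A; hf = F*f*(L/D)*(v^2/(2g)).
Q = 39*2.337/(3600*1000) = 2.53175e-05 m^3/s
A = pi*(19.50e-3/2)^2 = 2.98648e-04 m^2, so v = Q/A = 0.0847738 m/s
hf = 0.3538*0.02*(172/0.01950)*(0.0847738^2/(2*9.81)) = 0.02286 m
Therefore the lateral friction head loss = 0.02286 m.


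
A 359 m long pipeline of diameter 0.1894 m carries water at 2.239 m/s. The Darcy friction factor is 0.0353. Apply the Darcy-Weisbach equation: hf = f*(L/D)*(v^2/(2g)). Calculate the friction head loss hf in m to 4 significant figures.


hf = 0.0353 * (359/0.1894) * (2.239^2 / (2*9.81))
hf = 17.10 m
Therefore the friction head loss hf = 17.10 m.


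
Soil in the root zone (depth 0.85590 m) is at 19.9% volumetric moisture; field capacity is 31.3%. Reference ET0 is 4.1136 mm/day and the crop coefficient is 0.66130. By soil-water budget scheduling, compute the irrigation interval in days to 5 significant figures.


Approach: apply soil-water budget scheduling, SMD = (FC-theta)/100*depth*1000; ETc = ET0*Kc; interval = SMD/ETc.
Step 1 — soil moisture deficit:
  SMD = (31.3 - 19.9)/100 * 0.85590 * 1000 = 97.57260 mm
Step 2 — daily crop ET (ETc = ET0*Kc):
  ETc = 4.1136 * 0.66130 = 2.720324 mm/day
Step 3 — irrigation interval (SMD/ETc):
  interval = 97.57260 / 2.720324 = 35.868 days
Therefore the irrigation interval = 35.868 days.


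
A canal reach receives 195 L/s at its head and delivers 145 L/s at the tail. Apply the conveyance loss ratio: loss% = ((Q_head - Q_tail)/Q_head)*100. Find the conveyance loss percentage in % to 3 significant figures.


loss = ((195 - 145)/195)*100 = 25.6 %
Therefore the conveyance loss percentage = 25.6 %.


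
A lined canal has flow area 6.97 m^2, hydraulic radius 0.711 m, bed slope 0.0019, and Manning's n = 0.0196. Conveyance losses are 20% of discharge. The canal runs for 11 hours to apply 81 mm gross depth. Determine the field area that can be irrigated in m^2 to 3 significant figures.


Approach: apply Manning's equation with a conveyance and depth budget, Q = (1/n)*A*R^(2/3)*S^(1/2); Q_field = Q*(1-loss); Area = Q_field*t/(d/1000).
Step 1 — canal discharge (Manning's equation):
  Q = (1/0.0196) * 6.97 * 0.711^(2/3) * 0.0019^(1/2) = 12.348 m^3/s
Step 2 — delivered flow: Q_field = 12.348*(1 - 20/100) = 9.8785 m^3/s
Step 3 — volume delivered: V = 9.8785 * 11*3600 = 391190 m^3
Step 4 — area served: A = V / (depth/1000) = 391190 / 0.081 = 4830000 m^2
Therefore the field area that can be irrigated = 4830000 m^2.


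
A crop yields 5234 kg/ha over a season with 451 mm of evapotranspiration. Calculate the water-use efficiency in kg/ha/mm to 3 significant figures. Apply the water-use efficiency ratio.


Approach: apply the water-use efficiency ratio, WUE = yield/ET.
WUE = 5234 / 451 = 11.6 kg/ha/mm
Therefore the water-use efficiency = 11.6 kg/ha/mm.


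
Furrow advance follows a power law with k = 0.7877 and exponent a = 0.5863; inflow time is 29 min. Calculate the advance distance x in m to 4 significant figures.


Approach: apply the power-law advance function, x = k*t^a.
x = 0.7877 * 29^0.5863 = 5.672 m
Therefore the advance distance x = 5.672 m.


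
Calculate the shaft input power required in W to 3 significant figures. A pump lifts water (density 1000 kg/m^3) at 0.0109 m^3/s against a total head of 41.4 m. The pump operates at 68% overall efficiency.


Approach: apply hydraulic power then efficiency conversion, P = rho*g*Q*H; P_in = P/eta.
Step 1 — hydraulic power (P = rho*g*Q*H):
  P = 1000 * 9.81 * 0.0109 * 41.4 = 4426.9 W
Step 2 — input power: P_in = P/eta = 4426.9 / 0.68 = 6510 W
Therefore the shaft input power required = 6510 W.


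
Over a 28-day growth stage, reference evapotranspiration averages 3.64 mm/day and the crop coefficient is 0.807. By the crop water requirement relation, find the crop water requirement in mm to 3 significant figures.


Approach: apply the crop water requirement relation, CWR = ET0 * Kc * days.
CWR = 3.64 * 0.807 * 28 = 82.2 mm
Therefore the crop water requirement = 82.2 mm.


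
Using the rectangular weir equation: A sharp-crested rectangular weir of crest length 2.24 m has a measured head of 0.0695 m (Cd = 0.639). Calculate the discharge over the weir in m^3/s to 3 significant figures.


Approach: apply the rectangular weir equation, Q = (2/3)*Cd*L*sqrt(2g)*H^1.5.
Q = (2/3)*0.639*2.24*sqrt(2*9.81)*0.0695^1.5 = 0.0774 m^3/s
Therefore the discharge over the weir = 0.0774 m^3/s.


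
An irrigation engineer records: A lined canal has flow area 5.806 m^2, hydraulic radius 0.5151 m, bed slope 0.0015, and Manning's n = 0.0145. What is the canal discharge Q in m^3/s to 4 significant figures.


Approach: apply Manning's equation, Q = (1/n)*A*R^(2/3)*S^(1/2).
Q = (1/0.0145) * 5.806 * 0.5151^(2/3) * 0.0015^(1/2) = 9.965 m^3/s
Therefore the canal discharge Q = 9.965 m^3/s.


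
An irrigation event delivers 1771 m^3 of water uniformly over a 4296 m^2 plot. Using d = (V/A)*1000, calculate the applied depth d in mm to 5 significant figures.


d = (1771 / 4296) * 1000 = 412.24 mm
Therefore the applied depth d = 412.24 mm.


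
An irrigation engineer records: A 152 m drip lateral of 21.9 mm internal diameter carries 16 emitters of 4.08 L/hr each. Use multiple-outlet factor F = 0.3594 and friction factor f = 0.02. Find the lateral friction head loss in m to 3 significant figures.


Approach: apply Darcy-Weisbach with the multiple-outlet F-factor, Q = n*q/(3600*1000) m^3/s; v = Q/A; hf = F*f*(L/D)*(v^2/(2g)).
Q = 16*4.08/(3600*1000) = 1.8133e-05 m^3/s
A = pi*(21.9e-3/2)^2 = 3.7668e-04 m^2, so v = Q/A = 0.048139 m/s
hf = 0.3594*0.02*(152/0.0219)*(0.048139^2/(2*9.81)) = 0.00589 m
Therefore the lateral friction head loss = 0.00589 m.


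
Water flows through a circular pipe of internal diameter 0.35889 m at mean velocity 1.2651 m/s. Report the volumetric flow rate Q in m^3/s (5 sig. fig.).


Approach: apply the continuity equation for pipe flow, Q = A * v with A = pi*(D/2)^2.
A = pi*(0.35889/2)^2 = 0.1011609 m^2
Q = 0.1011609 * 1.2651 = 0.12798 m^3/s
Therefore the volumetric flow rate Q = 0.12798 m^3/s.


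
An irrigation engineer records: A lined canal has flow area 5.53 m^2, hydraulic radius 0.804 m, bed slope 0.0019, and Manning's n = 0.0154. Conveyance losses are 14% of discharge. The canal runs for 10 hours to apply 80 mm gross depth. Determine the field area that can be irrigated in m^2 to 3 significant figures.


Approach: apply Manning's equation with a conveyance and depth budget, Q = (1/n)*A*R^(2/3)*S^(1/2); Q_field = Q*(1-loss); Area = Q_field*t/(d/1000).
Step 1 — canal discharge (Manning's equation):
  Q = (1/0.0154) * 5.53 * 0.804^(2/3) * 0.0019^(1/2) = 13.534 m^3/s
Step 2 — delivered flow: Q_field = 13.534*(1 - 14/100) = 11.639 m^3/s
Step 3 — volume delivered: V = 11.639 * 10*3600 = 419010 m^3
Step 4 — area served: A = V / (depth/1000) = 419010 / 0.08 = 5240000 m^2
Therefore the field area that can be irrigated = 5240000 m^2.


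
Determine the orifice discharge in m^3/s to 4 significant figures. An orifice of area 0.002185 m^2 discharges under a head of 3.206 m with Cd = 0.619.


Approach: apply the orifice equation, Q = Cd*A*sqrt(2*g*h).
Q = 0.619 * 0.002185 * sqrt(2*9.81*3.206) = 0.01073 m^3/s
Therefore the orifice discharge = 0.01073 m^3/s.


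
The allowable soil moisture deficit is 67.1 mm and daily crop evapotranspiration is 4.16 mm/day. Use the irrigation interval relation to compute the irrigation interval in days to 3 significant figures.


Approach: apply the irrigation interval relation, interval = SMD / ETc.
interval = 67.1 / 4.16 = 16.1 days
Therefore the irrigation interval = 16.1 days.


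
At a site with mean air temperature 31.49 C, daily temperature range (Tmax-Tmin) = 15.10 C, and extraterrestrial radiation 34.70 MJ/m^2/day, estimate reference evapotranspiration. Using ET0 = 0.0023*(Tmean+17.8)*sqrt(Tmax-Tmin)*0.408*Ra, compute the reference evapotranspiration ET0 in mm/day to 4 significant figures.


ET0 = 0.0023*(31.49+17.8)*sqrt(15.10)*0.408*34.70 = 6.237 mm/day
Therefore the reference evapotranspiration ET0 = 6.237 mm/day.


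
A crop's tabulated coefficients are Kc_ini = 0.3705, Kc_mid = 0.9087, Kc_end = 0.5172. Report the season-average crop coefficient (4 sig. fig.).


Approach: apply a simple seasonal average, Kc_avg = (Kc_ini + Kc_mid + Kc_end)/3.
Kc_avg = (0.3705 + 0.9087 + 0.5172)/3 = 0.5988
Therefore the season-average crop coefficient = 0.5988.


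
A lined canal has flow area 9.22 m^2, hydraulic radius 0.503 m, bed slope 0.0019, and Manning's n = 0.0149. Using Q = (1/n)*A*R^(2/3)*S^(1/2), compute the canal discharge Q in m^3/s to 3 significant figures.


Q = (1/0.0149) * 9.22 * 0.503^(2/3) * 0.0019^(1/2) = 17.1 m^3/s
Therefore the canal discharge Q = 17.1 m^3/s.


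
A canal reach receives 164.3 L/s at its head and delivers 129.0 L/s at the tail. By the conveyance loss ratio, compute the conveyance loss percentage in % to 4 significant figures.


Approach: apply the conveyance loss ratio, loss% = ((Q_head - Q_tail)/Q_head)*100.
loss = ((164.3 - 129.0)/164.3)*100 = 21.49 %
Therefore the conveyance loss percentage = 21.49 %.


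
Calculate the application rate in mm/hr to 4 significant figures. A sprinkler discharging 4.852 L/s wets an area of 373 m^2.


Approach: apply the application rate relation, rate = (Q/A)*3600.
rate = (4.852 / 373) * 3600 = 46.83 mm/hr
Therefore the application rate = 46.83 mm/hr.


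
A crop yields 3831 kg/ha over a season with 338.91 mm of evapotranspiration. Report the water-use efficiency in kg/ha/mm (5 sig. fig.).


Approach: apply the water-use efficiency ratio, WUE = yield/ET.
WUE = 3831 / 338.91 = 11.304 kg/ha/mm
Therefore the water-use efficiency = 11.304 kg/ha/mm.


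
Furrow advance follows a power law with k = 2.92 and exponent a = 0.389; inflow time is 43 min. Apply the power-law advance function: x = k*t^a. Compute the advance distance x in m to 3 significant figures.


x = 2.92 * 43^0.389 = 12.6 m
Therefore the advance distance x = 12.6 m.


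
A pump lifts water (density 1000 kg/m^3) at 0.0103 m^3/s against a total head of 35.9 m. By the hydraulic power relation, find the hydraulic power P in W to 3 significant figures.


Approach: apply the hydraulic power relation, P = rho*g*Q*H.
P = 1000 * 9.81 * 0.0103 * 35.9 = 3630 W
Therefore the hydraulic power P = 3630 W.


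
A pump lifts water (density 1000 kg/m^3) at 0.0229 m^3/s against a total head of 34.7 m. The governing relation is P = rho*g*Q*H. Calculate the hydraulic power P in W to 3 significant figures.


P = 1000 * 9.81 * 0.0229 * 34.7 = 7800 W
Therefore the hydraulic power P = 7800 W.


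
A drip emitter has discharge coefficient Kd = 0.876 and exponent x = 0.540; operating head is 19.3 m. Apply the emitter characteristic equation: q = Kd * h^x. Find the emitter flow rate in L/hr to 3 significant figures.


q = 0.876 * 19.3^0.540 = 4.33 L/hr
Therefore the emitter flow rate = 4.33 L/hr.


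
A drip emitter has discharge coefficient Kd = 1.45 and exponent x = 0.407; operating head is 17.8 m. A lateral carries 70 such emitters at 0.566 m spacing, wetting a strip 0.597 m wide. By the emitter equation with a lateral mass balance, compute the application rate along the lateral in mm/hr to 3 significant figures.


Approach: apply the emitter equation with a lateral mass balance, q = Kd*h^x; Q = n*q; rate = Q/(n*spacing*width).
Step 1 — single emitter flow (q = Kd*h^x):
  q = 1.45 * 17.8^0.407 = 4.6805 L/hr
Step 2 — total lateral flow: Q = 70 * 4.6805 = 327.63 L/hr
Step 3 — wetted area: A = 70 * 0.566 * 0.597 = 23.653 m^2
Step 4 — application rate: Q/A = 327.63/23.653 = 13.9 mm/hr
Therefore the application rate along the lateral = 13.9 mm/hr.


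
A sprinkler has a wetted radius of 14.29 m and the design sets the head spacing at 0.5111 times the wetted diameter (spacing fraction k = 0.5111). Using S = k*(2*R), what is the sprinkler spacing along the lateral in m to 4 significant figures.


S = 0.5111 * (2 * 14.29) = 14.61 m
Therefore the sprinkler spacing along the lateral = 14.61 m.


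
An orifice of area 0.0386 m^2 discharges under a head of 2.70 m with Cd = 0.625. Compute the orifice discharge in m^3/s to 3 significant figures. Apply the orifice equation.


Approach: apply the orifice equation, Q = Cd*A*sqrt(2*g*h).
Q = 0.625 * 0.0386 * sqrt(2*9.81*2.70) = 0.176 m^3/s
Therefore the orifice discharge = 0.176 m^3/s.


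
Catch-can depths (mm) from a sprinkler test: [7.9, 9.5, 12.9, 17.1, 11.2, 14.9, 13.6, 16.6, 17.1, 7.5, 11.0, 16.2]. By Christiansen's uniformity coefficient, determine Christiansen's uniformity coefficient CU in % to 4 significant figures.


Approach: apply Christiansen's uniformity coefficient, CU = (1 - mean_abs_deviation/mean)*100.
mean = 12.9583 mm
mean |d_i - mean| = 2.95833 mm
CU = (1 - 2.95833/12.9583)*100 = 77.17 %
Therefore Christiansen's uniformity coefficient CU = 77.17 %.


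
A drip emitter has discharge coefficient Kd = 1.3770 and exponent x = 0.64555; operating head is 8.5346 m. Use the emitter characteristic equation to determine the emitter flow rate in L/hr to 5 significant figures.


Approach: apply the emitter characteristic equation, q = Kd * h^x.
q = 1.3770 * 8.5346^0.64555 = 5.4962 L/hr
Therefore the emitter flow rate = 5.4962 L/hr.


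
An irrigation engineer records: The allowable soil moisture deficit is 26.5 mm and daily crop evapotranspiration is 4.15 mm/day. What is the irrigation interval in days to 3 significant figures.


Approach: apply the irrigation interval relation, interval = SMD / ETc.
interval = 26.5 / 4.15 = 6.39 days
Therefore the irrigation interval = 6.39 days.


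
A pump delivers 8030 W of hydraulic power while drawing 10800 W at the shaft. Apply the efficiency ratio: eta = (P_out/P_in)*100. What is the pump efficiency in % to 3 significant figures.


eta = (8030 / 10800) * 100 = 74.4 %
Therefore the pump efficiency = 74.4 %.


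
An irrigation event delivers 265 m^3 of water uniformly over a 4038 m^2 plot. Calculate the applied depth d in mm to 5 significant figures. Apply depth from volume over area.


Approach: apply depth from volume over area, d = (V/A)*1000.
d = (265 / 4038) * 1000 = 65.627 mm
Therefore the applied depth d = 65.627 mm.


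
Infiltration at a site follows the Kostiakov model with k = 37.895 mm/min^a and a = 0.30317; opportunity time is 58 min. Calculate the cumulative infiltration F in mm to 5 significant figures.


Approach: apply the Kostiakov infiltration equation, F = k*t^a.
F = 37.895 * 58^0.30317 = 129.78 mm
Therefore the cumulative infiltration F = 129.78 mm.


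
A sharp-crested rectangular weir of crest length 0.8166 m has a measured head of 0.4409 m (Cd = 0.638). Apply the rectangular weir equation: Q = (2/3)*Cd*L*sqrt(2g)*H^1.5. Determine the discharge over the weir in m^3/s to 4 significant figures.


Q = (2/3)*0.638*0.8166*sqrt(2*9.81)*0.4409^1.5 = 0.4504 m^3/s
Therefore the discharge over the weir = 0.4504 m^3/s.


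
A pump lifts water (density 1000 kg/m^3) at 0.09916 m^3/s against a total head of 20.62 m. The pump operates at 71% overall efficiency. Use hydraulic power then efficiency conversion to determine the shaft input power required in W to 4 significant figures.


Approach: apply hydraulic power then efficiency conversion, P = rho*g*Q*H; P_in = P/eta.
Step 1 — hydraulic power (P = rho*g*Q*H):
  P = 1000 * 9.81 * 0.09916 * 20.62 = 20058.3 W
Step 2 — input power: P_in = P/eta = 20058.3 / 0.71 = 28250 W
Therefore the shaft input power required = 28250 W.


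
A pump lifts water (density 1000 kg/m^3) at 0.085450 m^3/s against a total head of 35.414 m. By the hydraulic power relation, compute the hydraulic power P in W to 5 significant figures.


Approach: apply the hydraulic power relation, P = rho*g*Q*H.
P = 1000 * 9.81 * 0.085450 * 35.414 = 29686 W
Therefore the hydraulic power P = 29686 W.


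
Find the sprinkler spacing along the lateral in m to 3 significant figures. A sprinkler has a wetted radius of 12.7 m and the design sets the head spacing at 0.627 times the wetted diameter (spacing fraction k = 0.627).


Approach: apply the sprinkler spacing rule (spacing as a fraction of wetted diameter), S = k*(2*R).
S = 0.627 * (2 * 12.7) = 15.9 m
Therefore the sprinkler spacing along the lateral = 15.9 m.


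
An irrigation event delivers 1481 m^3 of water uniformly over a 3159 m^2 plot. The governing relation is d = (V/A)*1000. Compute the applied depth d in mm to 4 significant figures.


d = (1481 / 3159) * 1000 = 468.8 mm
Therefore the applied depth d = 468.8 mm.


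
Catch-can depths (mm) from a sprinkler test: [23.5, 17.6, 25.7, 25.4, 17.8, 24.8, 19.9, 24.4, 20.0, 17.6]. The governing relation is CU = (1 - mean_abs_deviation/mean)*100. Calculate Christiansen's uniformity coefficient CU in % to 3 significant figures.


mean = 21.670 mm
mean |d_i - mean| = 3.0900 mm
CU = (1 - 3.0900/21.670)*100 = 85.7 %
Therefore Christiansen's uniformity coefficient CU = 85.7 %.


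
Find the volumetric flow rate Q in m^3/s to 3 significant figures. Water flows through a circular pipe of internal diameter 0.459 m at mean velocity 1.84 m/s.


Approach: apply the continuity equation for pipe flow, Q = A * v with A = pi*(D/2)^2.
A = pi*(0.459/2)^2 = 0.16547 m^2
Q = 0.16547 * 1.84 = 0.304 m^3/s
Therefore the volumetric flow rate Q = 0.304 m^3/s.


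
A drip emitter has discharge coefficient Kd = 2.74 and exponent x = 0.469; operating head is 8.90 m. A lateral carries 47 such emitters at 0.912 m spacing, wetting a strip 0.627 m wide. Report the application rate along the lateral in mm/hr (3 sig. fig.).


Approach: apply the emitter equation with a lateral mass balance, q = Kd*h^x; Q = n*q; rate = Q/(n*spacing*width).
Step 1 — single emitter flow (q = Kd*h^x):
  q = 2.74 * 8.90^0.469 = 7.6386 L/hr
Step 2 — total lateral flow: Q = 47 * 7.6386 = 359.01 L/hr
Step 3 — wetted area: A = 47 * 0.912 * 0.627 = 26.876 m^2
Step 4 — application rate: Q/A = 359.01/26.876 = 13.4 mm/hr
Therefore the application rate along the lateral = 13.4 mm/hr.


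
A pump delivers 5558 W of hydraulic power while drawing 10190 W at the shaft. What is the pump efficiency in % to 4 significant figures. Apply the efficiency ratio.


Approach: apply the efficiency ratio, eta = (P_out/P_in)*100.
eta = (5558 / 10190) * 100 = 54.54 %
Therefore the pump efficiency = 54.54 %.


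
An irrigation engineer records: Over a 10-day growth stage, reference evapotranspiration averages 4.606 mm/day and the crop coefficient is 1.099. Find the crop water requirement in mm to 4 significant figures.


Approach: apply the crop water requirement relation, CWR = ET0 * Kc * days.
CWR = 4.606 * 1.099 * 10 = 50.62 mm
Therefore the crop water requirement = 50.62 mm.


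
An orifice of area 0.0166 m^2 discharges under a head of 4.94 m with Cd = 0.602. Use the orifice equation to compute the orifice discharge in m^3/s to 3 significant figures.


Approach: apply the orifice equation, Q = Cd*A*sqrt(2*g*h).
Q = 0.602 * 0.0166 * sqrt(2*9.81*4.94) = 0.0984 m^3/s
Therefore the orifice discharge = 0.0984 m^3/s.


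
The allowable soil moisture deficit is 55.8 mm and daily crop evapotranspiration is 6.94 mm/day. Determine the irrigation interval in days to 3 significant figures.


Approach: apply the irrigation interval relation, interval = SMD / ETc.
interval = 55.8 / 6.94 = 8.04 days
Therefore the irrigation interval = 8.04 days.


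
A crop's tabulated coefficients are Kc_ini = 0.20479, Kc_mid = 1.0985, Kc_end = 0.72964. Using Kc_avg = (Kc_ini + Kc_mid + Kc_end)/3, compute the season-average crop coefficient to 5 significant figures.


Kc_avg = (0.20479 + 1.0985 + 0.72964)/3 = 0.67764
Therefore the season-average crop coefficient = 0.67764.


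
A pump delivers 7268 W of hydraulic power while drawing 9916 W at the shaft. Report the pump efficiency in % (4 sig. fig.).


Approach: apply the efficiency ratio, eta = (P_out/P_in)*100.
eta = (7268 / 9916) * 100 = 73.30 %
Therefore the pump efficiency = 73.30 %.


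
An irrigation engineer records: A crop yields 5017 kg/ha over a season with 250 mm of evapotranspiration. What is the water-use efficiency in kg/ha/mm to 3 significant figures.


Approach: apply the water-use efficiency ratio, WUE = yield/ET.
WUE = 5017 / 250 = 20.1 kg/ha/mm
Therefore the water-use efficiency = 20.1 kg/ha/mm.


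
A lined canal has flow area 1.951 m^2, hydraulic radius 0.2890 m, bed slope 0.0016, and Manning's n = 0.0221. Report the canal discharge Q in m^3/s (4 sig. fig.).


Approach: apply Manning's equation, Q = (1/n)*A*R^(2/3)*S^(1/2).
Q = (1/0.0221) * 1.951 * 0.2890^(2/3) * 0.0016^(1/2) = 1.544 m^3/s
Therefore the canal discharge Q = 1.544 m^3/s.


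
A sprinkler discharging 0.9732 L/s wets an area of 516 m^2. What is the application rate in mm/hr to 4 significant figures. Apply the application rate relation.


Approach: apply the application rate relation, rate = (Q/A)*3600.
rate = (0.9732 / 516) * 3600 = 6.790 mm/hr
Therefore the application rate = 6.790 mm/hr.


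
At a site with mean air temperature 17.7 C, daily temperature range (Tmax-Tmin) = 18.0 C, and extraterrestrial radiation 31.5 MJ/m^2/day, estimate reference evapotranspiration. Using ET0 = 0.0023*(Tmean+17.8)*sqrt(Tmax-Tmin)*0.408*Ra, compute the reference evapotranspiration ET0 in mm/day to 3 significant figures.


ET0 = 0.0023*(17.7+17.8)*sqrt(18.0)*0.408*31.5 = 4.45 mm/day
Therefore the reference evapotranspiration ET0 = 4.45 mm/day.


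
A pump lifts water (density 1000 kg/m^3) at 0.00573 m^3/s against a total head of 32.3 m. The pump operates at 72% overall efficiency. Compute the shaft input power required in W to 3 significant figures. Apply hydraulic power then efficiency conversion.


Approach: apply hydraulic power then efficiency conversion, P = rho*g*Q*H; P_in = P/eta.
Step 1 — hydraulic power (P = rho*g*Q*H):
  P = 1000 * 9.81 * 0.00573 * 32.3 = 1815.6 W
Step 2 — input power: P_in = P/eta = 1815.6 / 0.72 = 2520 W
Therefore the shaft input power required = 2520 W.


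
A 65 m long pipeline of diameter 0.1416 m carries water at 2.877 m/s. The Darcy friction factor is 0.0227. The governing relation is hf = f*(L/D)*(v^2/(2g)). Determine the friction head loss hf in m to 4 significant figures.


hf = 0.0227 * (65/0.1416) * (2.877^2 / (2*9.81))
hf = 4.396 m
Therefore the friction head loss hf = 4.396 m.


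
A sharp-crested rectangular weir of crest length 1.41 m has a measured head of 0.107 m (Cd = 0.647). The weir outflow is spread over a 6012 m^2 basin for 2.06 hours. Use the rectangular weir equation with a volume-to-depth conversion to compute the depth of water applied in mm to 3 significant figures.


Approach: apply the rectangular weir equation with a volume-to-depth conversion, Q = (2/3)*Cd*L*sqrt(2g)*H^1.5; d = Q*t/A * 1000.
Step 1 — weir discharge:
  Q = (2/3)*0.647*1.41*sqrt(2*9.81)*0.107^1.5 = 0.094288 m^3/s
Step 2 — volume: V = 0.094288 * 2.06*3600 = 699.24 m^3
Step 3 — depth: d = V/A * 1000 = 699.24/6012 * 1000 = 116 mm
Therefore the depth of water applied = 116 mm.


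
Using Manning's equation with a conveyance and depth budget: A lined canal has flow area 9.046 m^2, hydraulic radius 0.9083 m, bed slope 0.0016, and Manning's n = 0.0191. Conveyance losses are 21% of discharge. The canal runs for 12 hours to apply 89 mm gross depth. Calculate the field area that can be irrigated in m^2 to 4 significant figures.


Approach: apply Manning's equation with a conveyance and depth budget, Q = (1/n)*A*R^(2/3)*S^(1/2); Q_field = Q*(1-loss); Area = Q_field*t/(d/1000).
Step 1 — canal discharge (Manning's equation):
  Q = (1/0.0191) * 9.046 * 0.9083^(2/3) * 0.0016^(1/2) = 17.7679 m^3/s
Step 2 — delivered flow: Q_field = 17.7679*(1 - 21/100) = 14.0366 m^3/s
Step 3 — volume delivered: V = 14.0366 * 12*3600 = 606383 m^3
Step 4 — area served: A = V / (depth/1000) = 606383 / 0.089 = 6813000 m^2
Therefore the field area that can be irrigated = 6813000 m^2.


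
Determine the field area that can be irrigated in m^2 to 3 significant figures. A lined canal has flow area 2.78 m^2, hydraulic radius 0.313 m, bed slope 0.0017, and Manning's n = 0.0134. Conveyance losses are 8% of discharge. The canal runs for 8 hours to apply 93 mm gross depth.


Approach: apply Manning's equation with a conveyance and depth budget, Q = (1/n)*A*R^(2/3)*S^(1/2); Q_field = Q*(1-loss); Area = Q_field*t/(d/1000).
Step 1 — canal discharge (Manning's equation):
  Q = (1/0.0134) * 2.78 * 0.313^(2/3) * 0.0017^(1/2) = 3.9433 m^3/s
Step 2 — delivered flow: Q_field = 3.9433*(1 - 8/100) = 3.6278 m^3/s
Step 3 — volume delivered: V = 3.6278 * 8*3600 = 104480 m^3
Step 4 — area served: A = V / (depth/1000) = 104480 / 0.093 = 1120000 m^2
Therefore the field area that can be irrigated = 1120000 m^2.


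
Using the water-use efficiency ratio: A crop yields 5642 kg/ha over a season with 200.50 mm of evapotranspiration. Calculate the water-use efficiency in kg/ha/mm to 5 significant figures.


Approach: apply the water-use efficiency ratio, WUE = yield/ET.
WUE = 5642 / 200.50 = 28.140 kg/ha/mm
Therefore the water-use efficiency = 28.140 kg/ha/mm.


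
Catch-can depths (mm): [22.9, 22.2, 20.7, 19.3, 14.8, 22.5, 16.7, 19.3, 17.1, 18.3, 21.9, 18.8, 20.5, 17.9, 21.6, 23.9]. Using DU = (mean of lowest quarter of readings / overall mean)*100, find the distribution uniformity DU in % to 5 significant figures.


sorted lowest 4 of 16: [14.8, 16.7, 17.1, 17.9] -> mean = 16.62500 mm
overall mean = 19.90000 mm
DU = (16.62500/19.90000)*100 = 83.543 %
Therefore the distribution uniformity DU = 83.543 %.


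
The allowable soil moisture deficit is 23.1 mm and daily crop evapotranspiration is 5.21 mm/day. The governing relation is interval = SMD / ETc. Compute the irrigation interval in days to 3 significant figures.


interval = 23.1 / 5.21 = 4.43 days
Therefore the irrigation interval = 4.43 days.


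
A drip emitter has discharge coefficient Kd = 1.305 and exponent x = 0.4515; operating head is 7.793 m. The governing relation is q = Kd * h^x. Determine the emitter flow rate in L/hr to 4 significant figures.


q = 1.305 * 7.793^0.4515 = 3.298 L/hr
Therefore the emitter flow rate = 3.298 L/hr.


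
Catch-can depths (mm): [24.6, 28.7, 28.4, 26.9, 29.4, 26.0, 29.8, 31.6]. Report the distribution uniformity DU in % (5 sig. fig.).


Approach: apply the low-quarter distribution uniformity, DU = (mean of lowest quarter of readings / overall mean)*100.
sorted lowest 2 of 8: [24.6, 26.0] -> mean = 25.30000 mm
overall mean = 28.17500 mm
DU = (25.30000/28.17500)*100 = 89.796 %
Therefore the distribution uniformity DU = 89.796 %.


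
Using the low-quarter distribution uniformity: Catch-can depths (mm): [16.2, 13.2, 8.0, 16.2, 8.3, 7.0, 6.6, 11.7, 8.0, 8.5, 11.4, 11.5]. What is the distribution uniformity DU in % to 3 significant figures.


Approach: apply the low-quarter distribution uniformity, DU = (mean of lowest quarter of readings / overall mean)*100.
sorted lowest 3 of 12: [6.6, 7.0, 8.0] -> mean = 7.2000 mm
overall mean = 10.550 mm
DU = (7.2000/10.550)*100 = 68.2 %
Therefore the distribution uniformity DU = 68.2 %.


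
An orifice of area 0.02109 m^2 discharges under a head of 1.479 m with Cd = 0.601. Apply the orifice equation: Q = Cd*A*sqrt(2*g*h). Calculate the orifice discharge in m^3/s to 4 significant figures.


Q = 0.601 * 0.02109 * sqrt(2*9.81*1.479) = 0.06828 m^3/s
Therefore the orifice discharge = 0.06828 m^3/s.


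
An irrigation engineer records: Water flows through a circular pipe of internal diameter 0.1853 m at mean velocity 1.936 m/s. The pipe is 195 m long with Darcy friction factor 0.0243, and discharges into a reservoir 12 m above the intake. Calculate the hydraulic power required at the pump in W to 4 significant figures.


Approach: apply continuity + Darcy-Weisbach + hydraulic power, Q = A*v; hf = f*(L/D)*(v^2/(2g)); H = static + hf; P = rho*g*Q*H.
Step 1 — flow rate (continuity, Q = A*v):
  A = pi*(0.1853/2)^2 = 0.0269675 m^2
  Q = 0.0269675 * 1.936 = 0.0522091 m^3/s
Step 2 — friction head loss (Darcy-Weisbach):
  hf = 0.0243 * (195/0.1853) * (1.936^2 / (2*9.81))
  hf = 4.88514 m
Step 3 — total head: H = 12 + 4.88514 = 16.8851 m
Step 4 — hydraulic power (P = rho*g*Q*H):
  P = 1000 * 9.81 * 0.0522091 * 16.8851 = 8648 W
Therefore the hydraulic power required at the pump = 8648 W.


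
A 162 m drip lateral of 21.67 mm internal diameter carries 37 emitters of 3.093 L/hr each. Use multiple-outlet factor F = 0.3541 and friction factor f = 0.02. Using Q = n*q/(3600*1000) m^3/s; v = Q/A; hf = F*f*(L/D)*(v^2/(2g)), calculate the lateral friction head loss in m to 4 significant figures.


Q = 37*3.093/(3600*1000) = 3.17892e-05 m^3/s
A = pi*(21.67e-3/2)^2 = 3.68814e-04 m^2, so v = Q/A = 0.0861929 m/s
hf = 0.3541*0.02*(162/0.02167)*(0.0861929^2/(2*9.81)) = 0.02005 m
Therefore the lateral friction head loss = 0.02005 m.


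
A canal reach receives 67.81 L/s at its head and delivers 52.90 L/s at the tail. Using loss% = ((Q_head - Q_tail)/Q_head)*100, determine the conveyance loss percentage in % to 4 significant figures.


loss = ((67.81 - 52.90)/67.81)*100 = 21.99 %
Therefore the conveyance loss percentage = 21.99 %.


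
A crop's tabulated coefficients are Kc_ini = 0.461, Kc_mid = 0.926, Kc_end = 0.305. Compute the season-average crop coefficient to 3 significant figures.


Approach: apply a simple seasonal average, Kc_avg = (Kc_ini + Kc_mid + Kc_end)/3.
Kc_avg = (0.461 + 0.926 + 0.305)/3 = 0.564
Therefore the season-average crop coefficient = 0.564.


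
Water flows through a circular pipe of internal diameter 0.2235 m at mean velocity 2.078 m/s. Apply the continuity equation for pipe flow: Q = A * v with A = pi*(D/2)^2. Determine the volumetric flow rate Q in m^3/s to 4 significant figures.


A = pi*(0.2235/2)^2 = 0.0392324 m^2
Q = 0.0392324 * 2.078 = 0.08152 m^3/s
Therefore the volumetric flow rate Q = 0.08152 m^3/s.


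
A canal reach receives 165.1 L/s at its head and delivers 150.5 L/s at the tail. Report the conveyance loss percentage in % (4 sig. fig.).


Approach: apply the conveyance loss ratio, loss% = ((Q_head - Q_tail)/Q_head)*100.
loss = ((165.1 - 150.5)/165.1)*100 = 8.843 %
Therefore the conveyance loss percentage = 8.843 %.


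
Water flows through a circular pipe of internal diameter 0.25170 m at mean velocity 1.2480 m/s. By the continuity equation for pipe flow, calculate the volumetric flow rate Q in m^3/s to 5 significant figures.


Approach: apply the continuity equation for pipe flow, Q = A * v with A = pi*(D/2)^2.
A = pi*(0.25170/2)^2 = 0.04975724 m^2
Q = 0.04975724 * 1.2480 = 0.062097 m^3/s
Therefore the volumetric flow rate Q = 0.062097 m^3/s.


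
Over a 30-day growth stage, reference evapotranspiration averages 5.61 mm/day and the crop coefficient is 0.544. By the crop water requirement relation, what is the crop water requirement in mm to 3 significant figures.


Approach: apply the crop water requirement relation, CWR = ET0 * Kc * days.
CWR = 5.61 * 0.544 * 30 = 91.6 mm
Therefore the crop water requirement = 91.6 mm.


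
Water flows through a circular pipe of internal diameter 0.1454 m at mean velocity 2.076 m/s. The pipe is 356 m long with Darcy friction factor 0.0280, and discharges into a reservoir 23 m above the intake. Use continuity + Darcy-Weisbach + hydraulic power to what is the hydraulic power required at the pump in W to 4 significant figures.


Approach: apply continuity + Darcy-Weisbach + hydraulic power, Q = A*v; hf = f*(L/D)*(v^2/(2g)); H = static + hf; P = rho*g*Q*H.
Step 1 — flow rate (continuity, Q = A*v):
  A = pi*(0.1454/2)^2 = 0.0166042 m^2
  Q = 0.0166042 * 2.076 = 0.0344704 m^3/s
Step 2 — friction head loss (Darcy-Weisbach):
  hf = 0.0280 * (356/0.1454) * (2.076^2 / (2*9.81))
  hf = 15.0591 m
Step 3 — total head: H = 23 + 15.0591 = 38.0591 m
Step 4 — hydraulic power (P = rho*g*Q*H):
  P = 1000 * 9.81 * 0.0344704 * 38.0591 = 12870 W
Therefore the hydraulic power required at the pump = 12870 W.


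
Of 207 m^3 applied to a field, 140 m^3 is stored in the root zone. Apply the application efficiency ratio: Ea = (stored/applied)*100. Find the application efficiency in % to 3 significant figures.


Ea = (140/207)*100 = 67.6 %
Therefore the application efficiency = 67.6 %.


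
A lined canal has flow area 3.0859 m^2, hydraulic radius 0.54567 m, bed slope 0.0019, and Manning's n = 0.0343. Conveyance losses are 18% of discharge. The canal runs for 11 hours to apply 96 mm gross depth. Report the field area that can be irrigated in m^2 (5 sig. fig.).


Approach: apply Manning's equation with a conveyance and depth budget, Q = (1/n)*A*R^(2/3)*S^(1/2); Q_field = Q*(1-loss); Area = Q_field*t/(d/1000).
Step 1 — canal discharge (Manning's equation):
  Q = (1/0.0343) * 3.0859 * 0.54567^(2/3) * 0.0019^(1/2) = 2.618693 m^3/s
Step 2 — delivered flow: Q_field = 2.618693*(1 - 18/100) = 2.147328 m^3/s
Step 3 — volume delivered: V = 2.147328 * 11*3600 = 85034.20 m^3
Step 4 — area served: A = V / (depth/1000) = 85034.20 / 0.096 = 885770 m^2
Therefore the field area that can be irrigated = 885770 m^2.


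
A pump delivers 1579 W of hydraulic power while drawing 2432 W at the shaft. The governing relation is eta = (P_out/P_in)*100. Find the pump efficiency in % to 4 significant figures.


eta = (1579 / 2432) * 100 = 64.93 %
Therefore the pump efficiency = 64.93 %.


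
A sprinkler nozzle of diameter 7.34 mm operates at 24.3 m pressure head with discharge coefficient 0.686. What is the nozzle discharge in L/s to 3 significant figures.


Approach: apply the orifice equation, Q = Cd*A*sqrt(2*g*h), A = pi*(d/2)^2.
A = pi*(7.34e-3/2)^2 = 4.2314e-05 m^2
Q = 0.686 * 4.2314e-05 * sqrt(2*9.81*24.3) * 1000 = 0.634 L/s
Therefore the nozzle discharge = 0.634 L/s.


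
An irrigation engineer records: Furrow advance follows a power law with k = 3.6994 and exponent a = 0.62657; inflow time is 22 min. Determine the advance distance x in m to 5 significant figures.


Approach: apply the power-law advance function, x = k*t^a.
x = 3.6994 * 22^0.62657 = 25.660 m
Therefore the advance distance x = 25.660 m.


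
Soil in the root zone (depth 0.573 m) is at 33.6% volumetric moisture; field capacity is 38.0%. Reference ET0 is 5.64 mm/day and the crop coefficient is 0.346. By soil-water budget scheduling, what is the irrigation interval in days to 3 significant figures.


Approach: apply soil-water budget scheduling, SMD = (FC-theta)/100*depth*1000; ETc = ET0*Kc; interval = SMD/ETc.
Step 1 — soil moisture deficit:
  SMD = (38.0 - 33.6)/100 * 0.573 * 1000 = 25.212 mm
Step 2 — daily crop ET (ETc = ET0*Kc):
  ETc = 5.64 * 0.346 = 1.9514 mm/day
Step 3 — irrigation interval (SMD/ETc):
  interval = 25.212 / 1.9514 = 12.9 days
Therefore the irrigation interval = 12.9 days.


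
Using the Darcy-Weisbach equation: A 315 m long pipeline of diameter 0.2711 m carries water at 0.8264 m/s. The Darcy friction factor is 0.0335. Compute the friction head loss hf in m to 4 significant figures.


Approach: apply the Darcy-Weisbach equation, hf = f*(L/D)*(v^2/(2g)).
hf = 0.0335 * (315/0.2711) * (0.8264^2 / (2*9.81))
hf = 1.355 m
Therefore the friction head loss hf = 1.355 m.


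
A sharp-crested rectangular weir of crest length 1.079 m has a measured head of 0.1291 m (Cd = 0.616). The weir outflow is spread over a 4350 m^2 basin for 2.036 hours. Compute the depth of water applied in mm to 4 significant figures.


Approach: apply the rectangular weir equation with a volume-to-depth conversion, Q = (2/3)*Cd*L*sqrt(2g)*H^1.5; d = Q*t/A * 1000.
Step 1 — weir discharge:
  Q = (2/3)*0.616*1.079*sqrt(2*9.81)*0.1291^1.5 = 0.0910437 m^3/s
Step 2 — volume: V = 0.0910437 * 2.036*3600 = 667.314 m^3
Step 3 — depth: d = V/A * 1000 = 667.314/4350 * 1000 = 153.4 mm
Therefore the depth of water applied = 153.4 mm.


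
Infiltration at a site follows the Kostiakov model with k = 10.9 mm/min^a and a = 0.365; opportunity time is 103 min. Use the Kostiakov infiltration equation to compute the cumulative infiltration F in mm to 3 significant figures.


Approach: apply the Kostiakov infiltration equation, F = k*t^a.
F = 10.9 * 103^0.365 = 59.2 mm
Therefore the cumulative infiltration F = 59.2 mm.


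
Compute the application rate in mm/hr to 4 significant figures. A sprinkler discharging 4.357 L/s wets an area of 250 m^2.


Approach: apply the application rate relation, rate = (Q/A)*3600.
rate = (4.357 / 250) * 3600 = 62.74 mm/hr
Therefore the application rate = 62.74 mm/hr.


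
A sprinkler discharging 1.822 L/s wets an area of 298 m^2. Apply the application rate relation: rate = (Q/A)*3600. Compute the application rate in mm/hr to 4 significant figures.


rate = (1.822 / 298) * 3600 = 22.01 mm/hr
Therefore the application rate = 22.01 mm/hr.


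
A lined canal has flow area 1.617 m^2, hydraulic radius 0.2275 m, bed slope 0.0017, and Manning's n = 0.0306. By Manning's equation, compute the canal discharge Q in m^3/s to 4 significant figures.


Approach: apply Manning's equation, Q = (1/n)*A*R^(2/3)*S^(1/2).
Q = (1/0.0306) * 1.617 * 0.2275^(2/3) * 0.0017^(1/2) = 0.8120 m^3/s
Therefore the canal discharge Q = 0.8120 m^3/s.


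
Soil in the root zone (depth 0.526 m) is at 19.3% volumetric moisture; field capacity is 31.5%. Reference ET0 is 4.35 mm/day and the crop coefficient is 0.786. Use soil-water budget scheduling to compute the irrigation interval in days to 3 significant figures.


Approach: apply soil-water budget scheduling, SMD = (FC-theta)/100*depth*1000; ETc = ET0*Kc; interval = SMD/ETc.
Step 1 — soil moisture deficit:
  SMD = (31.5 - 19.3)/100 * 0.526 * 1000 = 64.172 mm
Step 2 — daily crop ET (ETc = ET0*Kc):
  ETc = 4.35 * 0.786 = 3.4191 mm/day
Step 3 — irrigation interval (SMD/ETc):
  interval = 64.172 / 3.4191 = 18.8 days
Therefore the irrigation interval = 18.8 days.


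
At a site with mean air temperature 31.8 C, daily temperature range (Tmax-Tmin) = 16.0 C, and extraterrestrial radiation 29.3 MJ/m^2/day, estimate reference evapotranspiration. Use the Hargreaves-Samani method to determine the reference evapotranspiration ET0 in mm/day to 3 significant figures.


Approach: apply the Hargreaves-Samani method, ET0 = 0.0023*(Tmean+17.8)*sqrt(Tmax-Tmin)*0.408*Ra.
ET0 = 0.0023*(31.8+17.8)*sqrt(16.0)*0.408*29.3 = 5.46 mm/day
Therefore the reference evapotranspiration ET0 = 5.46 mm/day.


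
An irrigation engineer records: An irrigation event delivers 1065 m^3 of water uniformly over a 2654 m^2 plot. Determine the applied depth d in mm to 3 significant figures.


Approach: apply depth from volume over area, d = (V/A)*1000.
d = (1065 / 2654) * 1000 = 401 mm
Therefore the applied depth d = 401 mm.


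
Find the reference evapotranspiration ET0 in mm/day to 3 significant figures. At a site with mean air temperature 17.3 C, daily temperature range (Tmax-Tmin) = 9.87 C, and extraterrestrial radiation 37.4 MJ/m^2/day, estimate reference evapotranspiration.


Approach: apply the Hargreaves-Samani method, ET0 = 0.0023*(Tmean+17.8)*sqrt(Tmax-Tmin)*0.408*Ra.
ET0 = 0.0023*(17.3+17.8)*sqrt(9.87)*0.408*37.4 = 3.87 mm/day
Therefore the reference evapotranspiration ET0 = 3.87 mm/day.


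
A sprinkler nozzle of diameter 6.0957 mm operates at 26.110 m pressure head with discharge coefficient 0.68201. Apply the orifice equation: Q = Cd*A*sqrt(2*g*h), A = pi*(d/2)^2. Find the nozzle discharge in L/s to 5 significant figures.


A = pi*(6.0957e-3/2)^2 = 2.918348e-05 m^2
Q = 0.68201 * 2.918348e-05 * sqrt(2*9.81*26.110) * 1000 = 0.45049 L/s
Therefore the nozzle discharge = 0.45049 L/s.
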